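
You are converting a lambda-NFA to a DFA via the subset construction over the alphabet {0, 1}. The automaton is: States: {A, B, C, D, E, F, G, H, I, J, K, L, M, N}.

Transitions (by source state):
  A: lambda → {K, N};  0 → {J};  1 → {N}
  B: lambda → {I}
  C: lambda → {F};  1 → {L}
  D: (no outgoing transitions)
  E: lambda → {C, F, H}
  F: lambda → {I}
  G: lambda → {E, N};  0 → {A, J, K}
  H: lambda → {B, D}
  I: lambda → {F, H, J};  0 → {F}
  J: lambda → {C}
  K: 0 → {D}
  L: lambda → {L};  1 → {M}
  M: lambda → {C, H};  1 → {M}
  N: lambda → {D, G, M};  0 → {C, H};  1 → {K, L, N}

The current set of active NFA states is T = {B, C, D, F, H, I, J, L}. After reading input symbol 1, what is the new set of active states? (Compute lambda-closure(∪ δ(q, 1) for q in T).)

C on 1 → {L}.
L on 1 → {M}.
No 1-transition from B, D, F, H, I, J.
Union after reading 1: {L, M}.
Now take the lambda-closure:
From M via lambda: add C, H.
From C via lambda: add F.
From H via lambda: add B, D.
From B via lambda: add I.
From I via lambda: add J.
No new states can be added; the closed set is {B, C, D, F, H, I, J, L, M}.

{B, C, D, F, H, I, J, L, M}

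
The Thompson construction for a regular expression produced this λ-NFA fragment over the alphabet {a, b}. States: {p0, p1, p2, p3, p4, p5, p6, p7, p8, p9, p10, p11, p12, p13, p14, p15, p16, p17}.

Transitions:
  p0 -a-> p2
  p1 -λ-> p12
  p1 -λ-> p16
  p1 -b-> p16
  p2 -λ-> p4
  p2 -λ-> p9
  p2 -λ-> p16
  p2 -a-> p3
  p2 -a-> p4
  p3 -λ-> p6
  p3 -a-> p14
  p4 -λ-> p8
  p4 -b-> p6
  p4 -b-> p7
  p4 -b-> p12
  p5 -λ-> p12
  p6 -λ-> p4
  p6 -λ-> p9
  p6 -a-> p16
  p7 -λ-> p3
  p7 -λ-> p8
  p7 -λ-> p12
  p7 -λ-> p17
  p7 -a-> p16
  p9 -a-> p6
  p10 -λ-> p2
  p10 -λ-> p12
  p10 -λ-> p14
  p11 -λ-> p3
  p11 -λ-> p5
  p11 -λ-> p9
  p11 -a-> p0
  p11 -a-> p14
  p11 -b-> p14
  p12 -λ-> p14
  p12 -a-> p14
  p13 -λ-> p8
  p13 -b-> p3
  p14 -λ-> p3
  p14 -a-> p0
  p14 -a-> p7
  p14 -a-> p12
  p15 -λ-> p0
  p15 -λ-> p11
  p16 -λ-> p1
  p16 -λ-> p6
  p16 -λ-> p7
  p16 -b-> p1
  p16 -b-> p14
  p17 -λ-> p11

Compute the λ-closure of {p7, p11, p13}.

Start with {p7, p11, p13}.
From p7 via λ: add p3, p8, p12, p17.
From p11 via λ: add p5, p9.
From p3 via λ: add p6.
From p12 via λ: add p14.
From p6 via λ: add p4.
No new states can be added; the closed set is {p3, p4, p5, p6, p7, p8, p9, p11, p12, p13, p14, p17}.

{p3, p4, p5, p6, p7, p8, p9, p11, p12, p13, p14, p17}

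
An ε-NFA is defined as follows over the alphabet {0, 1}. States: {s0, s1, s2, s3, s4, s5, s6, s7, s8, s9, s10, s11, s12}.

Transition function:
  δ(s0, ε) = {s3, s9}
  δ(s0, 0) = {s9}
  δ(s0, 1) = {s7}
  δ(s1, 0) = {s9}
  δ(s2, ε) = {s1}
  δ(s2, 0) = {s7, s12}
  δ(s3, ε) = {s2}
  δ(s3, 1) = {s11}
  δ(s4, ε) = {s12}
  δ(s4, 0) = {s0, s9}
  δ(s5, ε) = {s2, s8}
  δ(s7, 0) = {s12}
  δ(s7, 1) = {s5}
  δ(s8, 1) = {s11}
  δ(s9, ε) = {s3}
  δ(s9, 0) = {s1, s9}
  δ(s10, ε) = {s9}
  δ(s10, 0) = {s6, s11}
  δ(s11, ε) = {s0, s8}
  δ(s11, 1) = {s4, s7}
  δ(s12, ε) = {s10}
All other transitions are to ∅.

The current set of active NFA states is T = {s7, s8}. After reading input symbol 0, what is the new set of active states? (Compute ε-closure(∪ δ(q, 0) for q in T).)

{s1, s2, s3, s9, s10, s12}

s7 on 0 → {s12}.
No 0-transition from s8.
Union after reading 0: {s12}.
Now take the ε-closure:
From s12 via ε: add s10.
From s10 via ε: add s9.
From s9 via ε: add s3.
From s3 via ε: add s2.
From s2 via ε: add s1.
No new states can be added; the closed set is {s1, s2, s3, s9, s10, s12}.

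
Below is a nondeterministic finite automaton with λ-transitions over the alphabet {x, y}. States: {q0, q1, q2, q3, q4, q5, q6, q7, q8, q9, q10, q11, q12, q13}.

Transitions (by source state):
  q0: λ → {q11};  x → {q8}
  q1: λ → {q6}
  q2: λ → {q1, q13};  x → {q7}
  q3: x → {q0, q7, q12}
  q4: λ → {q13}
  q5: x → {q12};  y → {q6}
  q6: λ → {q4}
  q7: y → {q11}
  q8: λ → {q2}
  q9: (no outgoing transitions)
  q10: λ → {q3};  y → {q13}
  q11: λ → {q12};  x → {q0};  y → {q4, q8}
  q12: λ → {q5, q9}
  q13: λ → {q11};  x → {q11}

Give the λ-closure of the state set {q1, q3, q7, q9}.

{q1, q3, q4, q5, q6, q7, q9, q11, q12, q13}

Start with {q1, q3, q7, q9}.
From q1 via λ: add q6.
From q6 via λ: add q4.
From q4 via λ: add q13.
From q13 via λ: add q11.
From q11 via λ: add q12.
From q12 via λ: add q5.
No new states can be added; the closed set is {q1, q3, q4, q5, q6, q7, q9, q11, q12, q13}.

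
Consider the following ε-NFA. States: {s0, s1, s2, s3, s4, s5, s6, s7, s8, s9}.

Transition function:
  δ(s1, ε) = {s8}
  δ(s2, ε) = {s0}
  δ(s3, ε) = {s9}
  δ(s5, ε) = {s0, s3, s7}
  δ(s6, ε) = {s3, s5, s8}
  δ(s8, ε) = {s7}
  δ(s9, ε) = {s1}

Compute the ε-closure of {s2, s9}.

Start with {s2, s9}.
From s2 via ε: add s0.
From s9 via ε: add s1.
From s1 via ε: add s8.
From s8 via ε: add s7.
No new states can be added; the closed set is {s0, s1, s2, s7, s8, s9}.

{s0, s1, s2, s7, s8, s9}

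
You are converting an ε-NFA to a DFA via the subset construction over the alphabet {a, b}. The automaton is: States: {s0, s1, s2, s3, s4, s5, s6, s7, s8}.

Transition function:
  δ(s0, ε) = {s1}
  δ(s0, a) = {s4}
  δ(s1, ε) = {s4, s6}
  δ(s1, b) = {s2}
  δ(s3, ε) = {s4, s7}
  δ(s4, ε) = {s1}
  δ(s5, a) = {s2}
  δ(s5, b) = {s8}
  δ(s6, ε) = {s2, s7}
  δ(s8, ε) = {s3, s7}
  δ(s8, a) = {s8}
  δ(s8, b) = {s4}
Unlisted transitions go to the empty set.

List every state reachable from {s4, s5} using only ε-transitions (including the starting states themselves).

Start with {s4, s5}.
From s4 via ε: add s1.
From s1 via ε: add s6.
From s6 via ε: add s2, s7.
No new states can be added; the closed set is {s1, s2, s4, s5, s6, s7}.

{s1, s2, s4, s5, s6, s7}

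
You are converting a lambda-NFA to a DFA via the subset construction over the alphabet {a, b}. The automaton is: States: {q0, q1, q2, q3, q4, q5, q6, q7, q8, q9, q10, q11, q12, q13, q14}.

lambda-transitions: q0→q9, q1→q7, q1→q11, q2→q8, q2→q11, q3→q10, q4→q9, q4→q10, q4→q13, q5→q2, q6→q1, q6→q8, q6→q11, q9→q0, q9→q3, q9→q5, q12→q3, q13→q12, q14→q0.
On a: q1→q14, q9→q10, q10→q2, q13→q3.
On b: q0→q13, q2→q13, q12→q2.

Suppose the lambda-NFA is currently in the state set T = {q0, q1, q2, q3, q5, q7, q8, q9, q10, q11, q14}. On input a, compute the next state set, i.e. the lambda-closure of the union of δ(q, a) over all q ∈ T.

{q0, q2, q3, q5, q8, q9, q10, q11, q14}

q1 on a → {q14}.
q9 on a → {q10}.
q10 on a → {q2}.
No a-transition from q0, q2, q3, q5, q7, q8, q11, q14.
Union after reading a: {q2, q10, q14}.
Now take the lambda-closure:
From q2 via lambda: add q8, q11.
From q14 via lambda: add q0.
From q0 via lambda: add q9.
From q9 via lambda: add q3, q5.
No new states can be added; the closed set is {q0, q2, q3, q5, q8, q9, q10, q11, q14}.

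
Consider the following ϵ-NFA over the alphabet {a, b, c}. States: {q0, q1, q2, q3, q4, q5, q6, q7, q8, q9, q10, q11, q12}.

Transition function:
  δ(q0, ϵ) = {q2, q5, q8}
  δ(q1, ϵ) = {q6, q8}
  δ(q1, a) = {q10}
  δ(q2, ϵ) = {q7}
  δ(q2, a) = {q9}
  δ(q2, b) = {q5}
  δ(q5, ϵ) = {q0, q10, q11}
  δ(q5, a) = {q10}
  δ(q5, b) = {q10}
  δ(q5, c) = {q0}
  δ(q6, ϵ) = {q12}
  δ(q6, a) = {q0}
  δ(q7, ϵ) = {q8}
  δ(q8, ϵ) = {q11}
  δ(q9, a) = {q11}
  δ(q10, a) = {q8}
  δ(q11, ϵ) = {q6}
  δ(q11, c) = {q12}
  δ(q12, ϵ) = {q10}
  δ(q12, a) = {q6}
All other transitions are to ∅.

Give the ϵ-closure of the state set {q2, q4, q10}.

{q2, q4, q6, q7, q8, q10, q11, q12}

Start with {q2, q4, q10}.
From q2 via ϵ: add q7.
From q7 via ϵ: add q8.
From q8 via ϵ: add q11.
From q11 via ϵ: add q6.
From q6 via ϵ: add q12.
No new states can be added; the closed set is {q2, q4, q6, q7, q8, q10, q11, q12}.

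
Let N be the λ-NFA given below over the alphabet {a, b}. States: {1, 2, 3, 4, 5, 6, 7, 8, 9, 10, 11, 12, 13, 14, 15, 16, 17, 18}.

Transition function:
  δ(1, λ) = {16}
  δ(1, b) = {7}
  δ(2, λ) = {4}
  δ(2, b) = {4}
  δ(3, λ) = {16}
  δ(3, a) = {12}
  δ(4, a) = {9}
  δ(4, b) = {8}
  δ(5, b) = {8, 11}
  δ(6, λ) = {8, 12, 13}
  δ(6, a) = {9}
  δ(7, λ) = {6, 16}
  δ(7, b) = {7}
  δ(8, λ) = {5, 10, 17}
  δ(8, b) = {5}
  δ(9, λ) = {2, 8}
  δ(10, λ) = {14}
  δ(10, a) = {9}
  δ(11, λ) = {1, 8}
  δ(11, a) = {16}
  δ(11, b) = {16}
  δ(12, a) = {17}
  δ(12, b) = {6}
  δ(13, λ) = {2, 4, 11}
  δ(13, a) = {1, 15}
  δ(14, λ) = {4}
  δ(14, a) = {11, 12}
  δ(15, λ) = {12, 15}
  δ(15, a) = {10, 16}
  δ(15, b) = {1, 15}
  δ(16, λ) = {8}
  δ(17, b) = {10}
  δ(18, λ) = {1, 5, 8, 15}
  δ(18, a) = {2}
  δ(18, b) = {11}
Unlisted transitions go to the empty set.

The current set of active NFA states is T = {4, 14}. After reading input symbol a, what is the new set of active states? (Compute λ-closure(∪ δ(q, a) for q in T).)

{1, 2, 4, 5, 8, 9, 10, 11, 12, 14, 16, 17}

4 on a → {9}.
14 on a → {11, 12}.
Union after reading a: {9, 11, 12}.
Now take the λ-closure:
From 9 via λ: add 2, 8.
From 11 via λ: add 1.
From 1 via λ: add 16.
From 2 via λ: add 4.
From 8 via λ: add 5, 10, 17.
From 10 via λ: add 14.
No new states can be added; the closed set is {1, 2, 4, 5, 8, 9, 10, 11, 12, 14, 16, 17}.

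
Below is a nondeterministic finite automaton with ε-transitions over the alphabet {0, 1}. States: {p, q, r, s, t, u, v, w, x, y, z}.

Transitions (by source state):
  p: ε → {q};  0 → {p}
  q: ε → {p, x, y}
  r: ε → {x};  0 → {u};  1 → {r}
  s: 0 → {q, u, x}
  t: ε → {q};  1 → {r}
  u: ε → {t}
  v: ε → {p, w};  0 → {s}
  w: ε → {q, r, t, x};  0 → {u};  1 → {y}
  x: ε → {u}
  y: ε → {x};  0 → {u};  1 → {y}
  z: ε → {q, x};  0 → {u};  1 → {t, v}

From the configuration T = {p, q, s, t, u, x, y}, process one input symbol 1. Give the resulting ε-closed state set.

{p, q, r, t, u, x, y}

t on 1 → {r}.
y on 1 → {y}.
No 1-transition from p, q, s, u, x.
Union after reading 1: {r, y}.
Now take the ε-closure:
From r via ε: add x.
From x via ε: add u.
From u via ε: add t.
From t via ε: add q.
From q via ε: add p.
No new states can be added; the closed set is {p, q, r, t, u, x, y}.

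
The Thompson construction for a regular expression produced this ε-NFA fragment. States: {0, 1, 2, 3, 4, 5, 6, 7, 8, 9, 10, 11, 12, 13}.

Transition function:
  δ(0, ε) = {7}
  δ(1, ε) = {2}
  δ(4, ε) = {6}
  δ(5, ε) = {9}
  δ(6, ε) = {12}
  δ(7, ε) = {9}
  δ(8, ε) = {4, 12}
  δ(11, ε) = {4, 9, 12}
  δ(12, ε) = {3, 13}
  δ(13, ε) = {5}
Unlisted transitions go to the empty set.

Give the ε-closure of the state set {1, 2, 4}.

{1, 2, 3, 4, 5, 6, 9, 12, 13}

Start with {1, 2, 4}.
From 4 via ε: add 6.
From 6 via ε: add 12.
From 12 via ε: add 3, 13.
From 13 via ε: add 5.
From 5 via ε: add 9.
No new states can be added; the closed set is {1, 2, 3, 4, 5, 6, 9, 12, 13}.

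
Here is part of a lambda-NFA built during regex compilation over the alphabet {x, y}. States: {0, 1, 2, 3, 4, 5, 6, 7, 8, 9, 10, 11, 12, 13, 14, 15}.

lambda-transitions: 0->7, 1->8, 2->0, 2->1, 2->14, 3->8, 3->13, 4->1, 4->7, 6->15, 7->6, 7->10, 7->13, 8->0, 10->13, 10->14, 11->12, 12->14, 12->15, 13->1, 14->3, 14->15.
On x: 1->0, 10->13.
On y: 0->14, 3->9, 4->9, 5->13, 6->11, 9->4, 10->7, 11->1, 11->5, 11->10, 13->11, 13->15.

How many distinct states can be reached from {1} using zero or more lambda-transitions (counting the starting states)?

Start with {1}.
From 1 via lambda: add 8.
From 8 via lambda: add 0.
From 0 via lambda: add 7.
From 7 via lambda: add 6, 10, 13.
From 6 via lambda: add 15.
From 10 via lambda: add 14.
From 14 via lambda: add 3.
lambda-closure = {0, 1, 3, 6, 7, 8, 10, 13, 14, 15}, which has 10 states.

10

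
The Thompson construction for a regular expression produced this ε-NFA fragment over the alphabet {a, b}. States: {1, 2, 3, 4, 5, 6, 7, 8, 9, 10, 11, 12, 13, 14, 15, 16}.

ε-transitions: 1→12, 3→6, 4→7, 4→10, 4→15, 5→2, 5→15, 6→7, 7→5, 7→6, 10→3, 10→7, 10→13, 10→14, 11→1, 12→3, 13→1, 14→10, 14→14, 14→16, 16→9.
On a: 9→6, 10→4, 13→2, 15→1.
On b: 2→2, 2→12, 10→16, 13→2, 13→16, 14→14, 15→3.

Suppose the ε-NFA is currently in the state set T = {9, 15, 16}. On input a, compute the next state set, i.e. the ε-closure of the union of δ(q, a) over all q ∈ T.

9 on a → {6}.
15 on a → {1}.
No a-transition from 16.
Union after reading a: {1, 6}.
Now take the ε-closure:
From 1 via ε: add 12.
From 6 via ε: add 7.
From 7 via ε: add 5.
From 12 via ε: add 3.
From 5 via ε: add 2, 15.
No new states can be added; the closed set is {1, 2, 3, 5, 6, 7, 12, 15}.

{1, 2, 3, 5, 6, 7, 12, 15}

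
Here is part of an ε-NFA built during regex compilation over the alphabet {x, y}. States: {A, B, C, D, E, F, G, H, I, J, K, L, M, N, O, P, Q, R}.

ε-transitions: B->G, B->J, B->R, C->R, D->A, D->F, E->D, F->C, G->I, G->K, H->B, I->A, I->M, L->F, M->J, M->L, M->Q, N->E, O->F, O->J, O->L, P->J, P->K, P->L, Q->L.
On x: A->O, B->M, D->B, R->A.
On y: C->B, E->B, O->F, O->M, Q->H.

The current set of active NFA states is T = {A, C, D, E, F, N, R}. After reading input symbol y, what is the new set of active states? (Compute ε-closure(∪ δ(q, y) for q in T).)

C on y → {B}.
E on y → {B}.
No y-transition from A, D, F, N, R.
Union after reading y: {B}.
Now take the ε-closure:
From B via ε: add G, J, R.
From G via ε: add I, K.
From I via ε: add A, M.
From M via ε: add L, Q.
From L via ε: add F.
From F via ε: add C.
No new states can be added; the closed set is {A, B, C, F, G, I, J, K, L, M, Q, R}.

{A, B, C, F, G, I, J, K, L, M, Q, R}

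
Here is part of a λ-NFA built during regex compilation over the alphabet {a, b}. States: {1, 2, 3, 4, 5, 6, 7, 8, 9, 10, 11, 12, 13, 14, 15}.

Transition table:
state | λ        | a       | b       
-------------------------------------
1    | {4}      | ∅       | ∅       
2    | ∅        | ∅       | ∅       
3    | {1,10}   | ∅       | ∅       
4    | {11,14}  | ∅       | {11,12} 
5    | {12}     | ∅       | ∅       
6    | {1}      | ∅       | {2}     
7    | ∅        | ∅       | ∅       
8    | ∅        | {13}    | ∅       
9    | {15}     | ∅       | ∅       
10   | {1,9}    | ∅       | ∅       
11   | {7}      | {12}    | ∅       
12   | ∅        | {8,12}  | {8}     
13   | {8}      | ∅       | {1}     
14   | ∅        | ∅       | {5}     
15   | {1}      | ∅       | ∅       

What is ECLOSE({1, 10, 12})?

Start with {1, 10, 12}.
From 1 via λ: add 4.
From 10 via λ: add 9.
From 4 via λ: add 11, 14.
From 9 via λ: add 15.
From 11 via λ: add 7.
No new states can be added; the closed set is {1, 4, 7, 9, 10, 11, 12, 14, 15}.

{1, 4, 7, 9, 10, 11, 12, 14, 15}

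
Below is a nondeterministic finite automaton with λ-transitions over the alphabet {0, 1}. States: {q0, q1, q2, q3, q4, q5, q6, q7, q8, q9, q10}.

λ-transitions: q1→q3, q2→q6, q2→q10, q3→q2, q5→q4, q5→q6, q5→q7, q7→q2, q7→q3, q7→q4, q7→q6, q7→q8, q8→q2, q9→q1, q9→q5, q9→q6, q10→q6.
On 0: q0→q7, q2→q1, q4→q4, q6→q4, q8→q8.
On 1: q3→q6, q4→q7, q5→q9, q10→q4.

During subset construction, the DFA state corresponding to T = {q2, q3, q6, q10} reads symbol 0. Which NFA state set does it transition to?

q2 on 0 → {q1}.
q6 on 0 → {q4}.
No 0-transition from q3, q10.
Union after reading 0: {q1, q4}.
Now take the λ-closure:
From q1 via λ: add q3.
From q3 via λ: add q2.
From q2 via λ: add q6, q10.
No new states can be added; the closed set is {q1, q2, q3, q4, q6, q10}.

{q1, q2, q3, q4, q6, q10}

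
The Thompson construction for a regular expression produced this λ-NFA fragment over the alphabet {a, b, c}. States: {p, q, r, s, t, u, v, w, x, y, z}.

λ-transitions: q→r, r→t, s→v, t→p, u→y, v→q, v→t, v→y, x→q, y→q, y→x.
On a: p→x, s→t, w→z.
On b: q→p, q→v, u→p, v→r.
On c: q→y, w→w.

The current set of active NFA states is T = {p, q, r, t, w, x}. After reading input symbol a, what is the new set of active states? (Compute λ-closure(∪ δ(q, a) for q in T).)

{p, q, r, t, x, z}

p on a → {x}.
w on a → {z}.
No a-transition from q, r, t, x.
Union after reading a: {x, z}.
Now take the λ-closure:
From x via λ: add q.
From q via λ: add r.
From r via λ: add t.
From t via λ: add p.
No new states can be added; the closed set is {p, q, r, t, x, z}.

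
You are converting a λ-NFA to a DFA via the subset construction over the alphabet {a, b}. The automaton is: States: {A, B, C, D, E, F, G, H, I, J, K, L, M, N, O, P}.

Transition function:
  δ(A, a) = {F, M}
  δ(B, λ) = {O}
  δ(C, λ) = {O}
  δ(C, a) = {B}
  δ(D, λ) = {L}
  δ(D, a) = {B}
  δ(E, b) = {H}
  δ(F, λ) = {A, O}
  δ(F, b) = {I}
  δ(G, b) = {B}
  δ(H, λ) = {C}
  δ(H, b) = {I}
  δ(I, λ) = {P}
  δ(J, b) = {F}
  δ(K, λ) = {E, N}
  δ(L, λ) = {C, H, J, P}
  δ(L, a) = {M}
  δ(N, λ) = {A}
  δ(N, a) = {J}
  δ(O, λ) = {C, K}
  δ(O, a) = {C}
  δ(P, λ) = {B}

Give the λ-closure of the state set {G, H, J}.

Start with {G, H, J}.
From H via λ: add C.
From C via λ: add O.
From O via λ: add K.
From K via λ: add E, N.
From N via λ: add A.
No new states can be added; the closed set is {A, C, E, G, H, J, K, N, O}.

{A, C, E, G, H, J, K, N, O}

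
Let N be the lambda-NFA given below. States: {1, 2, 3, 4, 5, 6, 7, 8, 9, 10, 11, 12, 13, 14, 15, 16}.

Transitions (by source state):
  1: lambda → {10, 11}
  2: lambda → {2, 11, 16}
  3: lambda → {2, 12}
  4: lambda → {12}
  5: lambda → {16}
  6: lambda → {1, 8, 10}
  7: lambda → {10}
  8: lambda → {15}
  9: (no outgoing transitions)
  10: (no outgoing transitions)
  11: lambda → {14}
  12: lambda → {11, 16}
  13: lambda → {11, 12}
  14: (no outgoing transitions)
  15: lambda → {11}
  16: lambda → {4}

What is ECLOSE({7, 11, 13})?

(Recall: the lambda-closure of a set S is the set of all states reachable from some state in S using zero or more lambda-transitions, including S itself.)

{4, 7, 10, 11, 12, 13, 14, 16}

Start with {7, 11, 13}.
From 7 via lambda: add 10.
From 11 via lambda: add 14.
From 13 via lambda: add 12.
From 12 via lambda: add 16.
From 16 via lambda: add 4.
No new states can be added; the closed set is {4, 7, 10, 11, 12, 13, 14, 16}.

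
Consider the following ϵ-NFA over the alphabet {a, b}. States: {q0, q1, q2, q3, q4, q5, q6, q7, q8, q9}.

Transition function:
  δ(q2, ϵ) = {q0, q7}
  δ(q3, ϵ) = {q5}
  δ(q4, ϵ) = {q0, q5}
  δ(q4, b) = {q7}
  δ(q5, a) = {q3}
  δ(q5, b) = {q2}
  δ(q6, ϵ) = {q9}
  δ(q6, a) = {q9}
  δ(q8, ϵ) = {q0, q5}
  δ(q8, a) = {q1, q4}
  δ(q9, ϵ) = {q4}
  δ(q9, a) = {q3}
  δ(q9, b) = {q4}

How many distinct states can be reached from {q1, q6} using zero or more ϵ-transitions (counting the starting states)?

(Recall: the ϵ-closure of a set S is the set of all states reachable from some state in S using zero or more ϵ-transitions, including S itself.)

Start with {q1, q6}.
From q6 via ϵ: add q9.
From q9 via ϵ: add q4.
From q4 via ϵ: add q0, q5.
ϵ-closure = {q0, q1, q4, q5, q6, q9}, which has 6 states.

6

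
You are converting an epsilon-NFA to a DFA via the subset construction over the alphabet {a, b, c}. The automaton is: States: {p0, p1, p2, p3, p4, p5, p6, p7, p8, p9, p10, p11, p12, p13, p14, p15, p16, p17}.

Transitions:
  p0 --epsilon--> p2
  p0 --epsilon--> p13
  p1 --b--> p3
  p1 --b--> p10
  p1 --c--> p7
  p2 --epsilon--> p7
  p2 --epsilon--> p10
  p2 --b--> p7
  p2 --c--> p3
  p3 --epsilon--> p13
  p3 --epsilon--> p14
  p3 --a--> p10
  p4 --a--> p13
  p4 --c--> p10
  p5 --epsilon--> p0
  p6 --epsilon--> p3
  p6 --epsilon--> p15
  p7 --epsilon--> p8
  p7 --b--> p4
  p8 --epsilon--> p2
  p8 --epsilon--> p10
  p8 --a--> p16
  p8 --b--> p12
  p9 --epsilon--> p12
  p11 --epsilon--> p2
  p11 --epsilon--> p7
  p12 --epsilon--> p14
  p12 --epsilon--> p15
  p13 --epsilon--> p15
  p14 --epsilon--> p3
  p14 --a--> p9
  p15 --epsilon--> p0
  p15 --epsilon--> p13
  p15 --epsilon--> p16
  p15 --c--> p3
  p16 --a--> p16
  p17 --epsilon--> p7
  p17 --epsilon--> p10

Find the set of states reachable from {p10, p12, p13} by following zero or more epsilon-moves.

Start with {p10, p12, p13}.
From p12 via epsilon: add p14, p15.
From p14 via epsilon: add p3.
From p15 via epsilon: add p0, p16.
From p0 via epsilon: add p2.
From p2 via epsilon: add p7.
From p7 via epsilon: add p8.
No new states can be added; the closed set is {p0, p2, p3, p7, p8, p10, p12, p13, p14, p15, p16}.

{p0, p2, p3, p7, p8, p10, p12, p13, p14, p15, p16}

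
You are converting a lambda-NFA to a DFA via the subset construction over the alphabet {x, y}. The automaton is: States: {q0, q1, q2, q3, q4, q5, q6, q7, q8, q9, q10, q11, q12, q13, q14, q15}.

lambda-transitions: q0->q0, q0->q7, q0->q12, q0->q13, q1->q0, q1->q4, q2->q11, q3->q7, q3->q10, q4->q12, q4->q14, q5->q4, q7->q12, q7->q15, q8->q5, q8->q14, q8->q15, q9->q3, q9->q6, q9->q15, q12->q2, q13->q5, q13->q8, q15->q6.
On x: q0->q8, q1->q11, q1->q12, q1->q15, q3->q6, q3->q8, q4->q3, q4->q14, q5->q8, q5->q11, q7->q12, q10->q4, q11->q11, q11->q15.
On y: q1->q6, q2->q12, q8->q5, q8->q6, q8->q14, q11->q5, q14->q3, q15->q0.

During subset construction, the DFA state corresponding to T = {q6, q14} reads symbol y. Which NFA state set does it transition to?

{q2, q3, q6, q7, q10, q11, q12, q15}

q14 on y → {q3}.
No y-transition from q6.
Union after reading y: {q3}.
Now take the lambda-closure:
From q3 via lambda: add q7, q10.
From q7 via lambda: add q12, q15.
From q12 via lambda: add q2.
From q15 via lambda: add q6.
From q2 via lambda: add q11.
No new states can be added; the closed set is {q2, q3, q6, q7, q10, q11, q12, q15}.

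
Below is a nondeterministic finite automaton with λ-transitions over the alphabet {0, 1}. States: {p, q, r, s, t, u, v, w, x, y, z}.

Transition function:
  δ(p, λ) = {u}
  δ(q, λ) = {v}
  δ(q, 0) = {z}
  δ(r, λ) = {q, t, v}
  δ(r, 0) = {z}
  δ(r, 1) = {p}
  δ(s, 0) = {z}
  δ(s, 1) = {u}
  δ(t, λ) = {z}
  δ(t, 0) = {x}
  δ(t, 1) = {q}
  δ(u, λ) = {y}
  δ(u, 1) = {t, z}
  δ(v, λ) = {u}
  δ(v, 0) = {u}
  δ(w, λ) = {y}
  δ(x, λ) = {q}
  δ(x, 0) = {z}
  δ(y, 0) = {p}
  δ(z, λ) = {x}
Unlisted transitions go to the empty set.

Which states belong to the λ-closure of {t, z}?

{q, t, u, v, x, y, z}

Start with {t, z}.
From z via λ: add x.
From x via λ: add q.
From q via λ: add v.
From v via λ: add u.
From u via λ: add y.
No new states can be added; the closed set is {q, t, u, v, x, y, z}.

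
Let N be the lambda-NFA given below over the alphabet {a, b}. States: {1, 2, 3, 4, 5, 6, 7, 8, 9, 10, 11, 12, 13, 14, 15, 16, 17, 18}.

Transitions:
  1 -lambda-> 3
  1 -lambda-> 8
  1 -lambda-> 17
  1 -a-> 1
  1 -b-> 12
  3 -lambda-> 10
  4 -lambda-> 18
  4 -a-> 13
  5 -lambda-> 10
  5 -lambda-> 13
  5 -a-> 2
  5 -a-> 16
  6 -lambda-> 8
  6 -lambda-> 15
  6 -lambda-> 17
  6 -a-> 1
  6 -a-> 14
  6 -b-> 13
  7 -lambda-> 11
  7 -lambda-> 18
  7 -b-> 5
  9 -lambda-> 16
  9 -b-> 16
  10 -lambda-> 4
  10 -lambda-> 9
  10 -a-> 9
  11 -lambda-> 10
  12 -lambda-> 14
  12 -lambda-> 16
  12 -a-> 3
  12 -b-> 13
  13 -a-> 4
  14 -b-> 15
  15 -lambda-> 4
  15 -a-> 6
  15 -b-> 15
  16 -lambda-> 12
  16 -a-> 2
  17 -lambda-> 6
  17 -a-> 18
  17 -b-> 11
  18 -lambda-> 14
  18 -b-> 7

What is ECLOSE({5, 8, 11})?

{4, 5, 8, 9, 10, 11, 12, 13, 14, 16, 18}

Start with {5, 8, 11}.
From 5 via lambda: add 10, 13.
From 10 via lambda: add 4, 9.
From 4 via lambda: add 18.
From 9 via lambda: add 16.
From 16 via lambda: add 12.
From 18 via lambda: add 14.
No new states can be added; the closed set is {4, 5, 8, 9, 10, 11, 12, 13, 14, 16, 18}.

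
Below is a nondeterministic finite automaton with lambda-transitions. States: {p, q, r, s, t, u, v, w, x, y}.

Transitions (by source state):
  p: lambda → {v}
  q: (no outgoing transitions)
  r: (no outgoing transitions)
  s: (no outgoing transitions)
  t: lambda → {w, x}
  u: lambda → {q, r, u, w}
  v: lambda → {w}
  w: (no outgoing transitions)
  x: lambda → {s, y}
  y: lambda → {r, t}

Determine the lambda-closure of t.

{r, s, t, w, x, y}

Start with {t}.
From t via lambda: add w, x.
From x via lambda: add s, y.
From y via lambda: add r.
No new states can be added; the closed set is {r, s, t, w, x, y}.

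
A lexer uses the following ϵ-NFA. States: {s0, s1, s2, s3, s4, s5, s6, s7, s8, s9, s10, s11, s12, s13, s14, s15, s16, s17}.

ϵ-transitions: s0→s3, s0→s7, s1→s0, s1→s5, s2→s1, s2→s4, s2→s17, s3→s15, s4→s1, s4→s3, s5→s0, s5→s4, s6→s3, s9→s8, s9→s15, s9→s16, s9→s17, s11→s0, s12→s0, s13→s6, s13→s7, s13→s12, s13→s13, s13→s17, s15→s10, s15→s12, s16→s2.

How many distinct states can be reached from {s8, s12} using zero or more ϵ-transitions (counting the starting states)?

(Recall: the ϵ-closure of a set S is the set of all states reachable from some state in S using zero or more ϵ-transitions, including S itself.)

7

Start with {s8, s12}.
From s12 via ϵ: add s0.
From s0 via ϵ: add s3, s7.
From s3 via ϵ: add s15.
From s15 via ϵ: add s10.
ϵ-closure = {s0, s3, s7, s8, s10, s12, s15}, which has 7 states.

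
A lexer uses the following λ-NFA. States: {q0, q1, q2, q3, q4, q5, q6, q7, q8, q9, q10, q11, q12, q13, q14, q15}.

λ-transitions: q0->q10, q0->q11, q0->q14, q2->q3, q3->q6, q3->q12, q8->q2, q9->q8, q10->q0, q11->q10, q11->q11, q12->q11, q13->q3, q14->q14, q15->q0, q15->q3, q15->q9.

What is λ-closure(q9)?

{q0, q2, q3, q6, q8, q9, q10, q11, q12, q14}

Start with {q9}.
From q9 via λ: add q8.
From q8 via λ: add q2.
From q2 via λ: add q3.
From q3 via λ: add q6, q12.
From q12 via λ: add q11.
From q11 via λ: add q10.
From q10 via λ: add q0.
From q0 via λ: add q14.
No new states can be added; the closed set is {q0, q2, q3, q6, q8, q9, q10, q11, q12, q14}.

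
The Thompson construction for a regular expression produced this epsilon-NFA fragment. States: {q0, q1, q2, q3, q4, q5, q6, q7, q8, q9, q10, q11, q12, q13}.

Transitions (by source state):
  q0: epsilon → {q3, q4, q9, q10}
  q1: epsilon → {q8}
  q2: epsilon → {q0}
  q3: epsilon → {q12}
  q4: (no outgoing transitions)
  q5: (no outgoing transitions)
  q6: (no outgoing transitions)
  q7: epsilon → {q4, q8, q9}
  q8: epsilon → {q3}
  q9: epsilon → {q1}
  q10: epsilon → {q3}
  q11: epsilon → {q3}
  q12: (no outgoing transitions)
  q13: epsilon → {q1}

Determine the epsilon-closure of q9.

Start with {q9}.
From q9 via epsilon: add q1.
From q1 via epsilon: add q8.
From q8 via epsilon: add q3.
From q3 via epsilon: add q12.
No new states can be added; the closed set is {q1, q3, q8, q9, q12}.

{q1, q3, q8, q9, q12}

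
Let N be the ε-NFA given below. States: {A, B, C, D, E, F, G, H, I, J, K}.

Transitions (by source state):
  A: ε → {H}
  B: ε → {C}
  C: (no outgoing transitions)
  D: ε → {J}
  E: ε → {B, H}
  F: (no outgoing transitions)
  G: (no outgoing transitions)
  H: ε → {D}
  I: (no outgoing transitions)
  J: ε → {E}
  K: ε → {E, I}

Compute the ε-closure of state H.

Start with {H}.
From H via ε: add D.
From D via ε: add J.
From J via ε: add E.
From E via ε: add B.
From B via ε: add C.
No new states can be added; the closed set is {B, C, D, E, H, J}.

{B, C, D, E, H, J}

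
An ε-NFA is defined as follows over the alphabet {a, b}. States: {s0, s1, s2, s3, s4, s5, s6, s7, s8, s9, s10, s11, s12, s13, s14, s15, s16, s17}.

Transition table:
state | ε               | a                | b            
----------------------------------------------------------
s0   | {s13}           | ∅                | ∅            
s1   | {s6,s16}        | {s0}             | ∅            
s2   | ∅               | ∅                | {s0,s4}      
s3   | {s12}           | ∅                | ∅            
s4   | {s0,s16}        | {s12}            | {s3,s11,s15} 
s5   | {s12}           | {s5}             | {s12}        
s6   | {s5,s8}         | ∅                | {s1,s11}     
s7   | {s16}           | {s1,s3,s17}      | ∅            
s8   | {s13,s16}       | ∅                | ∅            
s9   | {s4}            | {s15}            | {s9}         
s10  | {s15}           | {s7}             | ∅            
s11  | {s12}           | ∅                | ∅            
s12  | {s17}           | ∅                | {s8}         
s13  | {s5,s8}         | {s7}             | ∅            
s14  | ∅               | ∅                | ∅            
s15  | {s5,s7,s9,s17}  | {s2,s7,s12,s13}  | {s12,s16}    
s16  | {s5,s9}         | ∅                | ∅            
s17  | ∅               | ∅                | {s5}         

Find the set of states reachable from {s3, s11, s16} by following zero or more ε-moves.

{s0, s3, s4, s5, s8, s9, s11, s12, s13, s16, s17}

Start with {s3, s11, s16}.
From s3 via ε: add s12.
From s16 via ε: add s5, s9.
From s9 via ε: add s4.
From s12 via ε: add s17.
From s4 via ε: add s0.
From s0 via ε: add s13.
From s13 via ε: add s8.
No new states can be added; the closed set is {s0, s3, s4, s5, s8, s9, s11, s12, s13, s16, s17}.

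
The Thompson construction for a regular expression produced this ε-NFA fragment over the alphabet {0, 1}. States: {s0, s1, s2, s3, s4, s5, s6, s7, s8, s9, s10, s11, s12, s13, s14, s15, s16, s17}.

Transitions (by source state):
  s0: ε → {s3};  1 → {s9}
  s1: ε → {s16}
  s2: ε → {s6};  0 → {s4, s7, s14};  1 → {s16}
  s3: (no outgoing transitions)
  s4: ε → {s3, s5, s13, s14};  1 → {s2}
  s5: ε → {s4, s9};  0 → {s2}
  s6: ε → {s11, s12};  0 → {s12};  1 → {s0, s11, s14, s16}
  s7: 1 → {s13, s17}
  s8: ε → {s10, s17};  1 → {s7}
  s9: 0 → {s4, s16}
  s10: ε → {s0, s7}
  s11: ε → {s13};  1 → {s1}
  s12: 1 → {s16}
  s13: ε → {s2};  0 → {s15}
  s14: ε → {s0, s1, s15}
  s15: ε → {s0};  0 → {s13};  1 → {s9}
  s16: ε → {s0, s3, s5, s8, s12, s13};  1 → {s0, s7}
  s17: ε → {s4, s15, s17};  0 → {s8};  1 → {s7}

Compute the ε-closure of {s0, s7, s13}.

{s0, s2, s3, s6, s7, s11, s12, s13}

Start with {s0, s7, s13}.
From s0 via ε: add s3.
From s13 via ε: add s2.
From s2 via ε: add s6.
From s6 via ε: add s11, s12.
No new states can be added; the closed set is {s0, s2, s3, s6, s7, s11, s12, s13}.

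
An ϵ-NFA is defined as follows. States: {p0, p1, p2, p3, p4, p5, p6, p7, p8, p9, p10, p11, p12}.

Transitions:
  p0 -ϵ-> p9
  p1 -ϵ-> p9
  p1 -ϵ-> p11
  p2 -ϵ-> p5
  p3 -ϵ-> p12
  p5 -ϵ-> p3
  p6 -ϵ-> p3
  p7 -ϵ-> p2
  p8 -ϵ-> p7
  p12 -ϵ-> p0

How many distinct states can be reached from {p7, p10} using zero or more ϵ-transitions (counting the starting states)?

Start with {p7, p10}.
From p7 via ϵ: add p2.
From p2 via ϵ: add p5.
From p5 via ϵ: add p3.
From p3 via ϵ: add p12.
From p12 via ϵ: add p0.
From p0 via ϵ: add p9.
ϵ-closure = {p0, p2, p3, p5, p7, p9, p10, p12}, which has 8 states.

8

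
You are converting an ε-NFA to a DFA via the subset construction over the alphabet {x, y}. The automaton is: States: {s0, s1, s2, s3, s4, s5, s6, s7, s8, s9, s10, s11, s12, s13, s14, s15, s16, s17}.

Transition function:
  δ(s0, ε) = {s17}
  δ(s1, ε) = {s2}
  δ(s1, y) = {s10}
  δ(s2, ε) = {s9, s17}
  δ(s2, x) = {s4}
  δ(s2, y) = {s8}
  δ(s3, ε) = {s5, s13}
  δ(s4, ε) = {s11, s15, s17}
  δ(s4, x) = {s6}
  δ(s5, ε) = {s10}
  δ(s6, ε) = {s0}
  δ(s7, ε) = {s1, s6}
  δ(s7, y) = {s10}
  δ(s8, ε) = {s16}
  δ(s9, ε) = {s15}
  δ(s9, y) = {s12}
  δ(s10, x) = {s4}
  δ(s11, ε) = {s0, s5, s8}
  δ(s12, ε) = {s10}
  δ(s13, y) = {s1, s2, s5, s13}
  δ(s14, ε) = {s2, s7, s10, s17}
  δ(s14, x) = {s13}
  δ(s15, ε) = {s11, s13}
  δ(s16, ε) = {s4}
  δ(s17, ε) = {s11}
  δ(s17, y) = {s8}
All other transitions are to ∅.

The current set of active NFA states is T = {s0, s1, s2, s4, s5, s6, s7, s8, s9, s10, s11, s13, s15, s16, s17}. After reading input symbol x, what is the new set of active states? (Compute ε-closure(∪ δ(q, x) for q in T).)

s2 on x → {s4}.
s4 on x → {s6}.
s10 on x → {s4}.
No x-transition from s0, s1, s5, s6, s7, s8, s9, s11, s13, s15, s16, s17.
Union after reading x: {s4, s6}.
Now take the ε-closure:
From s4 via ε: add s11, s15, s17.
From s6 via ε: add s0.
From s11 via ε: add s5, s8.
From s15 via ε: add s13.
From s5 via ε: add s10.
From s8 via ε: add s16.
No new states can be added; the closed set is {s0, s4, s5, s6, s8, s10, s11, s13, s15, s16, s17}.

{s0, s4, s5, s6, s8, s10, s11, s13, s15, s16, s17}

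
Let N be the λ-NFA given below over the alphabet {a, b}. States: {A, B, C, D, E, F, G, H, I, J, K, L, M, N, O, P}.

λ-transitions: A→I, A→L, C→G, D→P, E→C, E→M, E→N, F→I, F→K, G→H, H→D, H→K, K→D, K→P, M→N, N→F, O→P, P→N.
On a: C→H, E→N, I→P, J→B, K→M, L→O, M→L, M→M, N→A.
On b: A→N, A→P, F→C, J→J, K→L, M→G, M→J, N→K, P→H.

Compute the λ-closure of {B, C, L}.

Start with {B, C, L}.
From C via λ: add G.
From G via λ: add H.
From H via λ: add D, K.
From D via λ: add P.
From P via λ: add N.
From N via λ: add F.
From F via λ: add I.
No new states can be added; the closed set is {B, C, D, F, G, H, I, K, L, N, P}.

{B, C, D, F, G, H, I, K, L, N, P}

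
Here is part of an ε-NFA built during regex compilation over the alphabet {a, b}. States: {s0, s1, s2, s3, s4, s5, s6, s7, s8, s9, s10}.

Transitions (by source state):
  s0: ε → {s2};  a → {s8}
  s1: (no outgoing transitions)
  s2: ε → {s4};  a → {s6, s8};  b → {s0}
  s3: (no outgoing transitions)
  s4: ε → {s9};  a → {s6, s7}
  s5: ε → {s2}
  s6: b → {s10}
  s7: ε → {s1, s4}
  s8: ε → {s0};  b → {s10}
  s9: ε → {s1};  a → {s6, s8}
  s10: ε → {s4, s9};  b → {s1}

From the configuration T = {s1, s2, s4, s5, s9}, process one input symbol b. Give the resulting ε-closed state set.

{s0, s1, s2, s4, s9}

s2 on b → {s0}.
No b-transition from s1, s4, s5, s9.
Union after reading b: {s0}.
Now take the ε-closure:
From s0 via ε: add s2.
From s2 via ε: add s4.
From s4 via ε: add s9.
From s9 via ε: add s1.
No new states can be added; the closed set is {s0, s1, s2, s4, s9}.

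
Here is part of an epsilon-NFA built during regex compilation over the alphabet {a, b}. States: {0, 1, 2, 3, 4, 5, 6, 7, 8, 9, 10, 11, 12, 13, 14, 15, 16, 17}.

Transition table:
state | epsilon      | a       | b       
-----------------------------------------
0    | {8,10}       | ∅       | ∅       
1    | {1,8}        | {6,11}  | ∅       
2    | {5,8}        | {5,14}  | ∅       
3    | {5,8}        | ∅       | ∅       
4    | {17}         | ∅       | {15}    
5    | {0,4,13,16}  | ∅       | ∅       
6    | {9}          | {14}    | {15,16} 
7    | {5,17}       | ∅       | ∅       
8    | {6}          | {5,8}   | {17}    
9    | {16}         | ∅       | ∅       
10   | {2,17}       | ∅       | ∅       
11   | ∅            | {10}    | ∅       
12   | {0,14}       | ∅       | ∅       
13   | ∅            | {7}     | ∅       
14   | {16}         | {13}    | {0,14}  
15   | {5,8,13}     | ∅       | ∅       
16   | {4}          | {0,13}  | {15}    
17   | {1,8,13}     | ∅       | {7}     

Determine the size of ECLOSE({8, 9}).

Start with {8, 9}.
From 8 via epsilon: add 6.
From 9 via epsilon: add 16.
From 16 via epsilon: add 4.
From 4 via epsilon: add 17.
From 17 via epsilon: add 1, 13.
epsilon-closure = {1, 4, 6, 8, 9, 13, 16, 17}, which has 8 states.

8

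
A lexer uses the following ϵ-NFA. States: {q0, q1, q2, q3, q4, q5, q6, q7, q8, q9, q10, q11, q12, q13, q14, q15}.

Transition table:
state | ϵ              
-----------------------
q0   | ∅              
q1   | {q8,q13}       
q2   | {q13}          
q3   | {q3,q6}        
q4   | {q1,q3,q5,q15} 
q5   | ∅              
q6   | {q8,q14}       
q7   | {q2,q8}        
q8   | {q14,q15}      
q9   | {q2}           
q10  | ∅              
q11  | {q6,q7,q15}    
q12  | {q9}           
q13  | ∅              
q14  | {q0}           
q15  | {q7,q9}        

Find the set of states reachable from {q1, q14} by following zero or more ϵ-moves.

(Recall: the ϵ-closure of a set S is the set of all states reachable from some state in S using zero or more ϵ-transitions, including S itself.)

Start with {q1, q14}.
From q1 via ϵ: add q8, q13.
From q14 via ϵ: add q0.
From q8 via ϵ: add q15.
From q15 via ϵ: add q7, q9.
From q7 via ϵ: add q2.
No new states can be added; the closed set is {q0, q1, q2, q7, q8, q9, q13, q14, q15}.

{q0, q1, q2, q7, q8, q9, q13, q14, q15}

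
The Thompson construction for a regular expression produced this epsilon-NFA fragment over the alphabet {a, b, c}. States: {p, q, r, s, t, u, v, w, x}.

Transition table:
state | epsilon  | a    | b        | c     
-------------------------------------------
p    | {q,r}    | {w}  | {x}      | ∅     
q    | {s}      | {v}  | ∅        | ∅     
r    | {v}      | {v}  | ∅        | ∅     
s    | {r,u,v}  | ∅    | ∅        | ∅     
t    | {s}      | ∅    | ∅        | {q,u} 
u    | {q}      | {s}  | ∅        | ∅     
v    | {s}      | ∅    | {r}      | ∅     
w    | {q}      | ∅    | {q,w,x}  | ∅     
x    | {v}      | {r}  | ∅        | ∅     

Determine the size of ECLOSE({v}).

Start with {v}.
From v via epsilon: add s.
From s via epsilon: add r, u.
From u via epsilon: add q.
epsilon-closure = {q, r, s, u, v}, which has 5 states.

5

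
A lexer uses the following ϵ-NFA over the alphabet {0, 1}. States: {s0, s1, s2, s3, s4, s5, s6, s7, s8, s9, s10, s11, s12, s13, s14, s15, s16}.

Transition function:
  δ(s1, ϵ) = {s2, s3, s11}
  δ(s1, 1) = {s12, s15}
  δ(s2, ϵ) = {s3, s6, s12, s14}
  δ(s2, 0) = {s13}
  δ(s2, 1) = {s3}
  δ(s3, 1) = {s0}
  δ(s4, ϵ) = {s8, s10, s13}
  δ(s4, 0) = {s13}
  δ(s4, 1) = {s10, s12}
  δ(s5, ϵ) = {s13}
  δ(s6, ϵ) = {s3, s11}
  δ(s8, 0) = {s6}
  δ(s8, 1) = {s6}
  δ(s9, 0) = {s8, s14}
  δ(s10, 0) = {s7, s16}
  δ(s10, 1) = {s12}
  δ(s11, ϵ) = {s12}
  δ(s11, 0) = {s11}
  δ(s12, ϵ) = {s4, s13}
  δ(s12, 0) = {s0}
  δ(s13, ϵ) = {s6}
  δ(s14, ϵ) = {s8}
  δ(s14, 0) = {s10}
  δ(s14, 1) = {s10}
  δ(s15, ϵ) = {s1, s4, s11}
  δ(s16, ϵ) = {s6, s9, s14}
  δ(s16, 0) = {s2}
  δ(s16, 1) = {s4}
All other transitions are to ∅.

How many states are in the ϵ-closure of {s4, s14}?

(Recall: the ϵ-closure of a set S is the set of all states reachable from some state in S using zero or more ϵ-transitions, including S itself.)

9

Start with {s4, s14}.
From s4 via ϵ: add s8, s10, s13.
From s13 via ϵ: add s6.
From s6 via ϵ: add s3, s11.
From s11 via ϵ: add s12.
ϵ-closure = {s3, s4, s6, s8, s10, s11, s12, s13, s14}, which has 9 states.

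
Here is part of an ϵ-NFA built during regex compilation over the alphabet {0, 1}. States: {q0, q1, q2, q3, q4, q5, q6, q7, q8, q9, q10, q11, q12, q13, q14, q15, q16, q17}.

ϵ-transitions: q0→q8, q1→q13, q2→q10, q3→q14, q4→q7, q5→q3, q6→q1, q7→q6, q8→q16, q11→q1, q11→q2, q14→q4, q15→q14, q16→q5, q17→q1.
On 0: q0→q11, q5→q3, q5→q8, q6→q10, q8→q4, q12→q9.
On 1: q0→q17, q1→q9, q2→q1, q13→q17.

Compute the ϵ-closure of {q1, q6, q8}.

{q1, q3, q4, q5, q6, q7, q8, q13, q14, q16}

Start with {q1, q6, q8}.
From q1 via ϵ: add q13.
From q8 via ϵ: add q16.
From q16 via ϵ: add q5.
From q5 via ϵ: add q3.
From q3 via ϵ: add q14.
From q14 via ϵ: add q4.
From q4 via ϵ: add q7.
No new states can be added; the closed set is {q1, q3, q4, q5, q6, q7, q8, q13, q14, q16}.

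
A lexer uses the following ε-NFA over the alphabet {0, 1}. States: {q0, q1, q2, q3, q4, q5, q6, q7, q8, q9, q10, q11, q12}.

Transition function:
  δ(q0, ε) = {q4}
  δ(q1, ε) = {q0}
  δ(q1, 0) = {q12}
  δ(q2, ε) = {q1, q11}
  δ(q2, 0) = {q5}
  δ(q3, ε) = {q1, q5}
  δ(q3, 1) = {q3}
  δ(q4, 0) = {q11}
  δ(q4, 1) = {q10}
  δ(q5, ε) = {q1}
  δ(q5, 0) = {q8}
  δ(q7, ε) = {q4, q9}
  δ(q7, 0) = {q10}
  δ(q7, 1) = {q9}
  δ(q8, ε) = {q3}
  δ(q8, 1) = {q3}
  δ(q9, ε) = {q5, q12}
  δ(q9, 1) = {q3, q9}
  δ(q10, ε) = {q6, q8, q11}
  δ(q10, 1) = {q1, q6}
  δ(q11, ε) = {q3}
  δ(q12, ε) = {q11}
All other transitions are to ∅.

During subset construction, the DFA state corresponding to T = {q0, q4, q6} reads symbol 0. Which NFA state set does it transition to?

q4 on 0 → {q11}.
No 0-transition from q0, q6.
Union after reading 0: {q11}.
Now take the ε-closure:
From q11 via ε: add q3.
From q3 via ε: add q1, q5.
From q1 via ε: add q0.
From q0 via ε: add q4.
No new states can be added; the closed set is {q0, q1, q3, q4, q5, q11}.

{q0, q1, q3, q4, q5, q11}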